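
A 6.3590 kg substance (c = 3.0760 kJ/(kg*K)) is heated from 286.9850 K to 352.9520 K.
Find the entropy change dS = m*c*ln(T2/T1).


T2/T1 = 1.2299
ln(T2/T1) = 0.2069
dS = 6.3590 * 3.0760 * 0.2069 = 4.0471 kJ/K

4.0471 kJ/K


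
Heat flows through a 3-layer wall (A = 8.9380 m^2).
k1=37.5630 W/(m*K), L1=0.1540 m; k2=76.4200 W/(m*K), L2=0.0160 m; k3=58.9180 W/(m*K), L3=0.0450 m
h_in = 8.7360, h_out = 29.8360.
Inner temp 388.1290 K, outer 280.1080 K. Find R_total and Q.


R_conv_in = 1/(8.7360*8.9380) = 0.0128
R_1 = 0.1540/(37.5630*8.9380) = 0.0005
R_2 = 0.0160/(76.4200*8.9380) = 2.3425e-05
R_3 = 0.0450/(58.9180*8.9380) = 8.5452e-05
R_conv_out = 1/(29.8360*8.9380) = 0.0037
R_total = 0.0171 K/W
Q = 108.0210 / 0.0171 = 6307.9978 W

R_total = 0.0171 K/W, Q = 6307.9978 W


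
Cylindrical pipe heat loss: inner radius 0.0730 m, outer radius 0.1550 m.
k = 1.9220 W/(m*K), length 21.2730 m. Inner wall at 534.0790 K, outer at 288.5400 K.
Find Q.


dT = 245.5390 K
ln(ro/ri) = 0.7530
Q = 2*pi*1.9220*21.2730*245.5390 / 0.7530 = 83773.6225 W

83773.6225 W


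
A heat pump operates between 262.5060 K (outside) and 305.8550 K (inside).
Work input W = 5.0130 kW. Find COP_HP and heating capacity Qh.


COP = 305.8550 / 43.3490 = 7.0556
Qh = 7.0556 * 5.0130 = 35.3699 kW

COP = 7.0556, Qh = 35.3699 kW


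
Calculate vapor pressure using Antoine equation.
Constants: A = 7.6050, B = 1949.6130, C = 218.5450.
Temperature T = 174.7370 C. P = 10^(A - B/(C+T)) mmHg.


C+T = 393.2820
B/(C+T) = 4.9573
log10(P) = 7.6050 - 4.9573 = 2.6477
P = 10^2.6477 = 444.3343 mmHg

444.3343 mmHg


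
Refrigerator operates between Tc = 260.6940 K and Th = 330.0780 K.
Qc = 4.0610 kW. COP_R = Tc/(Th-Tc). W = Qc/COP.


COP = 260.6940 / 69.3840 = 3.7573
W = 4.0610 / 3.7573 = 1.0808 kW

COP = 3.7573, W = 1.0808 kW


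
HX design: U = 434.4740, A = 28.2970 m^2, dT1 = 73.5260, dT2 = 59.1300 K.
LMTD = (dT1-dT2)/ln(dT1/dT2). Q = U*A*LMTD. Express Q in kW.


LMTD = 66.0668 K
Q = 434.4740 * 28.2970 * 66.0668 = 812245.7523 W = 812.2458 kW

812.2458 kW


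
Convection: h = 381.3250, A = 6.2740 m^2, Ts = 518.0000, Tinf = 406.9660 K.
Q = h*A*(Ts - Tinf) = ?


dT = 111.0340 K
Q = 381.3250 * 6.2740 * 111.0340 = 265641.4113 W

265641.4113 W


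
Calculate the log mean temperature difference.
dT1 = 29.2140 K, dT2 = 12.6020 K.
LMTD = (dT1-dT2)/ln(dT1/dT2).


dT1/dT2 = 2.3182
ln(dT1/dT2) = 0.8408
LMTD = 16.6120 / 0.8408 = 19.7575 K

19.7575 K


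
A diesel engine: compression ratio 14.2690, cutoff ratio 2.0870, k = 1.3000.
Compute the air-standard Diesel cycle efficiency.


r^(k-1) = 2.2198
rc^k = 2.6024
eta = 0.4892 = 48.9156%

48.9156%


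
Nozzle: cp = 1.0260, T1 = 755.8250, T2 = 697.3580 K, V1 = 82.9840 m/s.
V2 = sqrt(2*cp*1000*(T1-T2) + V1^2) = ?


dT = 58.4670 K
2*cp*1000*dT = 119974.2840
V1^2 = 6886.3443
V2 = sqrt(126860.6283) = 356.1750 m/s

356.1750 m/s


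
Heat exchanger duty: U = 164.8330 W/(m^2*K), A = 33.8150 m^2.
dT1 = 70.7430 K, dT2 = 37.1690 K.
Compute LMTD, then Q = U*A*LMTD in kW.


LMTD = 52.1677 K
Q = 164.8330 * 33.8150 * 52.1677 = 290773.6888 W = 290.7737 kW

290.7737 kW


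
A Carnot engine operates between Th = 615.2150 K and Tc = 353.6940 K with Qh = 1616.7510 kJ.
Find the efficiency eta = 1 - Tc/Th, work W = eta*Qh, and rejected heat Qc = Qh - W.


eta = 1 - 353.6940/615.2150 = 0.4251
W = 0.4251 * 1616.7510 = 687.2627 kJ
Qc = 1616.7510 - 687.2627 = 929.4883 kJ

eta = 42.5089%, W = 687.2627 kJ, Qc = 929.4883 kJ


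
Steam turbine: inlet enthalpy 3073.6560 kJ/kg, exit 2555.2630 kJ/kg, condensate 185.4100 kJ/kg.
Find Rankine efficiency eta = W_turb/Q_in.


W = 518.3930 kJ/kg
Q_in = 2888.2460 kJ/kg
eta = 0.1795 = 17.9484%

eta = 17.9484%


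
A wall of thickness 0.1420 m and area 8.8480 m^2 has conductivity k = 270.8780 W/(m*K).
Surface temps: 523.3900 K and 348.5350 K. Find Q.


dT = 174.8550 K
Q = 270.8780 * 8.8480 * 174.8550 / 0.1420 = 2951267.3913 W

2951267.3913 W


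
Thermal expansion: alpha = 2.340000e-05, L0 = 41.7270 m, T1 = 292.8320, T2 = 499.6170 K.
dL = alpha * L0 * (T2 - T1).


dT = 206.7850 K
dL = 2.340000e-05 * 41.7270 * 206.7850 = 0.201907 m
L_final = 41.928907 m

dL = 0.201907 m


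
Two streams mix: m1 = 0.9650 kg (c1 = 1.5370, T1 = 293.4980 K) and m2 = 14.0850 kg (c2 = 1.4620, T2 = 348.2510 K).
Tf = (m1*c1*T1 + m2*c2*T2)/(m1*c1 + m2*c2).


num = 7606.5963
den = 22.0755
Tf = 344.5723 K

344.5723 K


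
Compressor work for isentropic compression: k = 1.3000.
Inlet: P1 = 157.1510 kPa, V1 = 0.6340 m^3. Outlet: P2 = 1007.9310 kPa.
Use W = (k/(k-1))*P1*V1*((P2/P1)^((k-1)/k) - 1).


(k-1)/k = 0.2308
(P2/P1)^exp = 1.5355
W = 4.3333 * 157.1510 * 0.6340 * (1.5355 - 1) = 231.2110 kJ

231.2110 kJ


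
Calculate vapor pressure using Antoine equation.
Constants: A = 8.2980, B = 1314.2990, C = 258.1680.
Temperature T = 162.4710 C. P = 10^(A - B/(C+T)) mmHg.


C+T = 420.6390
B/(C+T) = 3.1245
log10(P) = 8.2980 - 3.1245 = 5.1735
P = 10^5.1735 = 149097.5185 mmHg

149097.5185 mmHg


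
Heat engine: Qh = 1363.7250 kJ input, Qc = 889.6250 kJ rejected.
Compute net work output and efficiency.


W = 1363.7250 - 889.6250 = 474.1000 kJ
eta = 474.1000 / 1363.7250 = 0.3477 = 34.7651%

W = 474.1000 kJ, eta = 34.7651%


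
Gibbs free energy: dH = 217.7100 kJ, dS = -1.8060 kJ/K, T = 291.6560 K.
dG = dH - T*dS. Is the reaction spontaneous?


T*dS = 291.6560 * -1.8060 = -526.7307 kJ
dG = 217.7100 + 526.7307 = 744.4407 kJ (non-spontaneous)

dG = 744.4407 kJ, non-spontaneous


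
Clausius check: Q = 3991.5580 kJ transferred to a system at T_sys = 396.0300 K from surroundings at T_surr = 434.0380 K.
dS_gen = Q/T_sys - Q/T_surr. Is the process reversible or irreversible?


dS_sys = 3991.5580/396.0300 = 10.0789 kJ/K
dS_surr = -3991.5580/434.0380 = -9.1963 kJ/K
dS_gen = 10.0789 - 9.1963 = 0.8826 kJ/K (irreversible)

dS_gen = 0.8826 kJ/K, irreversible


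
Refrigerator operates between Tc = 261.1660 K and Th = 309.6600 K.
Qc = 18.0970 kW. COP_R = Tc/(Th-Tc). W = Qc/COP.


COP = 261.1660 / 48.4940 = 5.3855
W = 18.0970 / 5.3855 = 3.3603 kW

COP = 5.3855, W = 3.3603 kW


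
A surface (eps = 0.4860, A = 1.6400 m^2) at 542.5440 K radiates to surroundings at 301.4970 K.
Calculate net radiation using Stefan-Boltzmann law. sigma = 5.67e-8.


T^4 = 8.6644e+10
Tsurr^4 = 8.2629e+09
Q = 0.4860 * 5.67e-8 * 1.6400 * 7.8381e+10 = 3542.2246 W

3542.2246 W


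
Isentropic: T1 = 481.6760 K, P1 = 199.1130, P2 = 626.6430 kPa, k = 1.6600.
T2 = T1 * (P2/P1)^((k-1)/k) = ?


(k-1)/k = 0.3976
(P2/P1)^exp = 1.5775
T2 = 481.6760 * 1.5775 = 759.8422 K

759.8422 K


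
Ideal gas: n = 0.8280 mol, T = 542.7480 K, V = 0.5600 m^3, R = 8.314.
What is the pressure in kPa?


P = nRT/V = 0.8280 * 8.314 * 542.7480 / 0.5600
= 3736.2729 / 0.5600 = 6671.9159 Pa = 6.6719 kPa

6.6719 kPa


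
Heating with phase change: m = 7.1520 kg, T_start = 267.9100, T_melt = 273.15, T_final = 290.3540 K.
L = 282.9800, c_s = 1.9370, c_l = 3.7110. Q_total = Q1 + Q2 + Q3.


Q1 (sensible, solid) = 7.1520 * 1.9370 * 5.2400 = 72.5919 kJ
Q2 (latent) = 7.1520 * 282.9800 = 2023.8730 kJ
Q3 (sensible, liquid) = 7.1520 * 3.7110 * 17.2040 = 456.6126 kJ
Q_total = 2553.0775 kJ

2553.0775 kJ


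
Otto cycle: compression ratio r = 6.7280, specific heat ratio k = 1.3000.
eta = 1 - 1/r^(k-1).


r^(k-1) = 1.7716
eta = 1 - 1/1.7716 = 0.4355 = 43.5539%

43.5539%


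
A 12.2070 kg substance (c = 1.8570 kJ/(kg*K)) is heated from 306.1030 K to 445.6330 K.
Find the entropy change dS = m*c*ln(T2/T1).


T2/T1 = 1.4558
ln(T2/T1) = 0.3756
dS = 12.2070 * 1.8570 * 0.3756 = 8.5137 kJ/K

8.5137 kJ/K


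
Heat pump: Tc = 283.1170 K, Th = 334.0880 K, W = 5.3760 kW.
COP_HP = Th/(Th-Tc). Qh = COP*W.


COP = 334.0880 / 50.9710 = 6.5545
Qh = 6.5545 * 5.3760 = 35.2368 kW

COP = 6.5545, Qh = 35.2368 kW


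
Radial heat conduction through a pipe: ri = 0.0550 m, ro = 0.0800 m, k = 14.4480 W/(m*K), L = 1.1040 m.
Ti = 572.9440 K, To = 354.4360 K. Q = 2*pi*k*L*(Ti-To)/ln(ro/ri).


dT = 218.5080 K
ln(ro/ri) = 0.3747
Q = 2*pi*14.4480*1.1040*218.5080 / 0.3747 = 58445.0744 W

58445.0744 W


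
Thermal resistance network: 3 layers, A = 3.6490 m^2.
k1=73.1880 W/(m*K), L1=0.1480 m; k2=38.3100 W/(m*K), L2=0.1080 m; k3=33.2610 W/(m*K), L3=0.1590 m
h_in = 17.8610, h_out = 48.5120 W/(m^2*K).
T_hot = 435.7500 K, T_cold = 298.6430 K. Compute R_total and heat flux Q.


R_conv_in = 1/(17.8610*3.6490) = 0.0153
R_1 = 0.1480/(73.1880*3.6490) = 0.0006
R_2 = 0.1080/(38.3100*3.6490) = 0.0008
R_3 = 0.1590/(33.2610*3.6490) = 0.0013
R_conv_out = 1/(48.5120*3.6490) = 0.0056
R_total = 0.0236 K/W
Q = 137.1070 / 0.0236 = 5802.4338 W

R_total = 0.0236 K/W, Q = 5802.4338 W


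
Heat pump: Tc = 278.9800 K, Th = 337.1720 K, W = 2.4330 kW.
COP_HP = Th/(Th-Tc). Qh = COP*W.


COP = 337.1720 / 58.1920 = 5.7941
Qh = 5.7941 * 2.4330 = 14.0971 kW

COP = 5.7941, Qh = 14.0971 kW


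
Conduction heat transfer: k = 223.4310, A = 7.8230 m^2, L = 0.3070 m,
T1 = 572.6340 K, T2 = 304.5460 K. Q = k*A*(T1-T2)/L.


dT = 268.0880 K
Q = 223.4310 * 7.8230 * 268.0880 / 0.3070 = 1526355.7210 W

1526355.7210 W


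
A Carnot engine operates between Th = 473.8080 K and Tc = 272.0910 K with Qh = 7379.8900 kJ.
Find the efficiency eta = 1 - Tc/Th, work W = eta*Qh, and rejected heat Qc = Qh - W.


eta = 1 - 272.0910/473.8080 = 0.4257
W = 0.4257 * 7379.8900 = 3141.8829 kJ
Qc = 7379.8900 - 3141.8829 = 4238.0071 kJ

eta = 42.5736%, W = 3141.8829 kJ, Qc = 4238.0071 kJ


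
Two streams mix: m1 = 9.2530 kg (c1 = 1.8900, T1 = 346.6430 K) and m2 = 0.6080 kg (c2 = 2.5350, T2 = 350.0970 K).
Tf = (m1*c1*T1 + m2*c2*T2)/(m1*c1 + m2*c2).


num = 6601.7492
den = 19.0295
Tf = 346.9228 K

346.9228 K


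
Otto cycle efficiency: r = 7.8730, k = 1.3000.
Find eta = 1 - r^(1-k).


r^(k-1) = 1.8571
eta = 1 - 1/1.8571 = 0.4615 = 46.1534%

46.1534%


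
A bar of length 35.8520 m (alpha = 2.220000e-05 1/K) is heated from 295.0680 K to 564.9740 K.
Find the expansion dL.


dT = 269.9060 K
dL = 2.220000e-05 * 35.8520 * 269.9060 = 0.214822 m
L_final = 36.066822 m

dL = 0.214822 m


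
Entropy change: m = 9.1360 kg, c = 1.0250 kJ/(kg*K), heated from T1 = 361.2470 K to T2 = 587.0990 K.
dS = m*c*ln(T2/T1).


T2/T1 = 1.6252
ln(T2/T1) = 0.4856
dS = 9.1360 * 1.0250 * 0.4856 = 4.5476 kJ/K

4.5476 kJ/K


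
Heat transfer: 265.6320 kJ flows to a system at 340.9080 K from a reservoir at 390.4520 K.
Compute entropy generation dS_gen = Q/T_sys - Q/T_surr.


dS_sys = 265.6320/340.9080 = 0.7792 kJ/K
dS_surr = -265.6320/390.4520 = -0.6803 kJ/K
dS_gen = 0.7792 - 0.6803 = 0.0989 kJ/K (irreversible)

dS_gen = 0.0989 kJ/K, irreversible


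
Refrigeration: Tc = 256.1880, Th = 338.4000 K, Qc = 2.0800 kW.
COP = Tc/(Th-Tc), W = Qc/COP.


COP = 256.1880 / 82.2120 = 3.1162
W = 2.0800 / 3.1162 = 0.6675 kW

COP = 3.1162, W = 0.6675 kW


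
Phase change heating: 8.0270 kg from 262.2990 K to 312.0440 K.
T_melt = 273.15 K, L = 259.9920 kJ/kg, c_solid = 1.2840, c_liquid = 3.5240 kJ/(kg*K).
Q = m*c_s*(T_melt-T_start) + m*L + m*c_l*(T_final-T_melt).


Q1 (sensible, solid) = 8.0270 * 1.2840 * 10.8510 = 111.8377 kJ
Q2 (latent) = 8.0270 * 259.9920 = 2086.9558 kJ
Q3 (sensible, liquid) = 8.0270 * 3.5240 * 38.8940 = 1100.2003 kJ
Q_total = 3298.9938 kJ

3298.9938 kJ


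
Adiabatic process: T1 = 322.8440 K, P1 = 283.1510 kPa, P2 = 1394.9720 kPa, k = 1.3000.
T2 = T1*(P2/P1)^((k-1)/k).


(k-1)/k = 0.2308
(P2/P1)^exp = 1.4448
T2 = 322.8440 * 1.4448 = 466.4567 K

466.4567 K


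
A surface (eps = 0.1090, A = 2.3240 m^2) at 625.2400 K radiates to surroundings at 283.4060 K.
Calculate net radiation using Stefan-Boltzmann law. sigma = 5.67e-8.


T^4 = 1.5282e+11
Tsurr^4 = 6.4511e+09
Q = 0.1090 * 5.67e-8 * 2.3240 * 1.4637e+11 = 2102.3330 W

2102.3330 W


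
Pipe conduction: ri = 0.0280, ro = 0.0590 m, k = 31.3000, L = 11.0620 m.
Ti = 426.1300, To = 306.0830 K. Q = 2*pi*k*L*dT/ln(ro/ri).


dT = 120.0470 K
ln(ro/ri) = 0.7453
Q = 2*pi*31.3000*11.0620*120.0470 / 0.7453 = 350395.7741 W

350395.7741 W


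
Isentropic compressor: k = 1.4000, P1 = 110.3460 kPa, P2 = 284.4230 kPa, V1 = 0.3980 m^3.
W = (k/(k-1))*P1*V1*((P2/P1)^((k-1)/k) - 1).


(k-1)/k = 0.2857
(P2/P1)^exp = 1.3107
W = 3.5000 * 110.3460 * 0.3980 * (1.3107 - 1) = 47.7512 kJ

47.7512 kJ


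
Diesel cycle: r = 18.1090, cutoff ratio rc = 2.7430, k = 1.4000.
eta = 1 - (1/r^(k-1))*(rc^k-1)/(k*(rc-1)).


r^(k-1) = 3.1854
rc^k = 4.1069
eta = 0.6003 = 60.0288%

60.0288%


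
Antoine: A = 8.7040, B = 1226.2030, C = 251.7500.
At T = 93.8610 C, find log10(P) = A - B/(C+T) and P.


C+T = 345.6110
B/(C+T) = 3.5479
log10(P) = 8.7040 - 3.5479 = 5.1561
P = 10^5.1561 = 143242.4821 mmHg

143242.4821 mmHg


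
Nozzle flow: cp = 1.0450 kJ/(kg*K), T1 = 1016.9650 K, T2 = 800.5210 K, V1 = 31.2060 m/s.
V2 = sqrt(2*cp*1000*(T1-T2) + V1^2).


dT = 216.4440 K
2*cp*1000*dT = 452367.9600
V1^2 = 973.8144
V2 = sqrt(453341.7744) = 673.3066 m/s

673.3066 m/s


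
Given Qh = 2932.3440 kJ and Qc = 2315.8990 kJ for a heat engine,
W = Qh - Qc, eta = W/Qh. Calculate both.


W = 2932.3440 - 2315.8990 = 616.4450 kJ
eta = 616.4450 / 2932.3440 = 0.2102 = 21.0223%

W = 616.4450 kJ, eta = 21.0223%


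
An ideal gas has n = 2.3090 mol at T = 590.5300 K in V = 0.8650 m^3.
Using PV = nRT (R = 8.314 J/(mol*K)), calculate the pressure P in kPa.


P = nRT/V = 2.3090 * 8.314 * 590.5300 / 0.8650
= 11336.4198 / 0.8650 = 13105.6876 Pa = 13.1057 kPa

13.1057 kPa


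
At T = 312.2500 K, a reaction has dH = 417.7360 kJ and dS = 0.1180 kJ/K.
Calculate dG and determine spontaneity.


T*dS = 312.2500 * 0.1180 = 36.8455 kJ
dG = 417.7360 - 36.8455 = 380.8905 kJ (non-spontaneous)

dG = 380.8905 kJ, non-spontaneous


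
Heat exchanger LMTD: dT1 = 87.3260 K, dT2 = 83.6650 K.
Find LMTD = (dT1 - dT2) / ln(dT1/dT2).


dT1/dT2 = 1.0438
ln(dT1/dT2) = 0.0428
LMTD = 3.6610 / 0.0428 = 85.4824 K

85.4824 K


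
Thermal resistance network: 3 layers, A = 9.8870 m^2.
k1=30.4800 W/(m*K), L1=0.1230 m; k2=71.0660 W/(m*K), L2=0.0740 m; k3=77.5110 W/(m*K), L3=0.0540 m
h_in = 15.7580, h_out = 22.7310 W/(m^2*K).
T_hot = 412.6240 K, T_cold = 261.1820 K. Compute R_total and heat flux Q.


R_conv_in = 1/(15.7580*9.8870) = 0.0064
R_1 = 0.1230/(30.4800*9.8870) = 0.0004
R_2 = 0.0740/(71.0660*9.8870) = 0.0001
R_3 = 0.0540/(77.5110*9.8870) = 7.0464e-05
R_conv_out = 1/(22.7310*9.8870) = 0.0044
R_total = 0.0115 K/W
Q = 151.4420 / 0.0115 = 13224.0557 W

R_total = 0.0115 K/W, Q = 13224.0557 W


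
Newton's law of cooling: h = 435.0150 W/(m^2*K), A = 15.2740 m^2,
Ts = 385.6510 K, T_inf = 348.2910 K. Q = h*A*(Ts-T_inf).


dT = 37.3600 K
Q = 435.0150 * 15.2740 * 37.3600 = 248235.4979 W

248235.4979 W


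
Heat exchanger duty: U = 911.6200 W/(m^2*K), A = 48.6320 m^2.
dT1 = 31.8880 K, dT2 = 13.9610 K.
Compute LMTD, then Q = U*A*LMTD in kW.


LMTD = 21.7044 K
Q = 911.6200 * 48.6320 * 21.7044 = 962240.2241 W = 962.2402 kW

962.2402 kW


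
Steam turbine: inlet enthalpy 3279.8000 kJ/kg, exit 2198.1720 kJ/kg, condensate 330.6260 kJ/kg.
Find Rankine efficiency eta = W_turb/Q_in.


W = 1081.6280 kJ/kg
Q_in = 2949.1740 kJ/kg
eta = 0.3668 = 36.6756%

eta = 36.6756%


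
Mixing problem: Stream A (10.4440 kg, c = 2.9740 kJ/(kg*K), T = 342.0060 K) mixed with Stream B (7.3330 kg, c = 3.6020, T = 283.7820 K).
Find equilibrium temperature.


num = 18118.5285
den = 57.4739
Tf = 315.2478 K

315.2478 K


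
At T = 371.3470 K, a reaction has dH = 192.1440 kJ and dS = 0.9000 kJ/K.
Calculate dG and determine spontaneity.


T*dS = 371.3470 * 0.9000 = 334.2123 kJ
dG = 192.1440 - 334.2123 = -142.0683 kJ (spontaneous)

dG = -142.0683 kJ, spontaneous


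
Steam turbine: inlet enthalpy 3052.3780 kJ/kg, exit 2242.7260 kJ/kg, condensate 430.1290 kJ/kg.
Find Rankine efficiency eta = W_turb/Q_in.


W = 809.6520 kJ/kg
Q_in = 2622.2490 kJ/kg
eta = 0.3088 = 30.8762%

eta = 30.8762%


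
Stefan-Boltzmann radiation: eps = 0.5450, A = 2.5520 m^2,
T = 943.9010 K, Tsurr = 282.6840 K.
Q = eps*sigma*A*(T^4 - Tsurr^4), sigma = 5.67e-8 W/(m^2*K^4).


T^4 = 7.9379e+11
Tsurr^4 = 6.3856e+09
Q = 0.5450 * 5.67e-8 * 2.5520 * 7.8740e+11 = 62095.2250 W

62095.2250 W


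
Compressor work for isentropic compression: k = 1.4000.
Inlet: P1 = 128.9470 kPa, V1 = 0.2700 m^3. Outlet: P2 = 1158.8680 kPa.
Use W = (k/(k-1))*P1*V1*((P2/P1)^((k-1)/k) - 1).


(k-1)/k = 0.2857
(P2/P1)^exp = 1.8727
W = 3.5000 * 128.9470 * 0.2700 * (1.8727 - 1) = 106.3404 kJ

106.3404 kJ


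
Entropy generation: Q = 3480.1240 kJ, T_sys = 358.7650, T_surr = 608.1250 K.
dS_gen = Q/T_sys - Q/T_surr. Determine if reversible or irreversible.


dS_sys = 3480.1240/358.7650 = 9.7003 kJ/K
dS_surr = -3480.1240/608.1250 = -5.7227 kJ/K
dS_gen = 9.7003 - 5.7227 = 3.9776 kJ/K (irreversible)

dS_gen = 3.9776 kJ/K, irreversible


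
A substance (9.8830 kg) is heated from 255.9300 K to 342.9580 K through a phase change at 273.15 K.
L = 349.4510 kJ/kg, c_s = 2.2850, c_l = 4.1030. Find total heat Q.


Q1 (sensible, solid) = 9.8830 * 2.2850 * 17.2200 = 388.8733 kJ
Q2 (latent) = 9.8830 * 349.4510 = 3453.6242 kJ
Q3 (sensible, liquid) = 9.8830 * 4.1030 * 69.8080 = 2830.7108 kJ
Q_total = 6673.2084 kJ

6673.2084 kJ


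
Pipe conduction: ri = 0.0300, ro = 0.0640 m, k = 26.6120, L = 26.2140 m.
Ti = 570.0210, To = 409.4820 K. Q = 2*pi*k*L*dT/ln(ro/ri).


dT = 160.5390 K
ln(ro/ri) = 0.7577
Q = 2*pi*26.6120*26.2140*160.5390 / 0.7577 = 928714.3154 W

928714.3154 W


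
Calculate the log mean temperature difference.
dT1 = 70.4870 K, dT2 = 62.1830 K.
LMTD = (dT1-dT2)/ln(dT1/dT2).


dT1/dT2 = 1.1335
ln(dT1/dT2) = 0.1253
LMTD = 8.3040 / 0.1253 = 66.2483 K

66.2483 K


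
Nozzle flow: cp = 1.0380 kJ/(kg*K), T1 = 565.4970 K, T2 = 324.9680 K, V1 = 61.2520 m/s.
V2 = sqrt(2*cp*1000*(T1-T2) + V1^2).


dT = 240.5290 K
2*cp*1000*dT = 499338.2040
V1^2 = 3751.8075
V2 = sqrt(503090.0115) = 709.2884 m/s

709.2884 m/s


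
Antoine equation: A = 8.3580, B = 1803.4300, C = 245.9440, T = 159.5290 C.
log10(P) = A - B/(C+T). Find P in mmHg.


C+T = 405.4730
B/(C+T) = 4.4477
log10(P) = 8.3580 - 4.4477 = 3.9103
P = 10^3.9103 = 8133.5645 mmHg

8133.5645 mmHg


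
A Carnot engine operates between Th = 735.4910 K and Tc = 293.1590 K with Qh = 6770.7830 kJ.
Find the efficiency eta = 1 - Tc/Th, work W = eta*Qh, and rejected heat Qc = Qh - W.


eta = 1 - 293.1590/735.4910 = 0.6014
W = 0.6014 * 6770.7830 = 4072.0199 kJ
Qc = 6770.7830 - 4072.0199 = 2698.7631 kJ

eta = 60.1410%, W = 4072.0199 kJ, Qc = 2698.7631 kJ


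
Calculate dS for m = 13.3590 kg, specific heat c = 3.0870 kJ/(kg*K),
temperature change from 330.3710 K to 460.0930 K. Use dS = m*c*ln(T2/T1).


T2/T1 = 1.3927
ln(T2/T1) = 0.3312
dS = 13.3590 * 3.0870 * 0.3312 = 13.6589 kJ/K

13.6589 kJ/K


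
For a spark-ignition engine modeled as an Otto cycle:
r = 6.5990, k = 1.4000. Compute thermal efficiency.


r^(k-1) = 2.1271
eta = 1 - 1/2.1271 = 0.5299 = 52.9880%

52.9880%


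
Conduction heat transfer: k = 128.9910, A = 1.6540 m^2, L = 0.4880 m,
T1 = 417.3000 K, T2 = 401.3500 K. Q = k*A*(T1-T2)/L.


dT = 15.9500 K
Q = 128.9910 * 1.6540 * 15.9500 / 0.4880 = 6973.2587 W

6973.2587 W


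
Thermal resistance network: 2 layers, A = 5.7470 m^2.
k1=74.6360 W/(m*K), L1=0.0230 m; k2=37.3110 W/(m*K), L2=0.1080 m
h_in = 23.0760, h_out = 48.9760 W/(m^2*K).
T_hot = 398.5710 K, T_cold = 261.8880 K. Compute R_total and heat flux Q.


R_conv_in = 1/(23.0760*5.7470) = 0.0075
R_1 = 0.0230/(74.6360*5.7470) = 5.3621e-05
R_2 = 0.1080/(37.3110*5.7470) = 0.0005
R_conv_out = 1/(48.9760*5.7470) = 0.0036
R_total = 0.0117 K/W
Q = 136.6830 / 0.0117 = 11731.8450 W

R_total = 0.0117 K/W, Q = 11731.8450 W


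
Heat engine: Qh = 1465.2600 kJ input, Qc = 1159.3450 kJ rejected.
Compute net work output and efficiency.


W = 1465.2600 - 1159.3450 = 305.9150 kJ
eta = 305.9150 / 1465.2600 = 0.2088 = 20.8779%

W = 305.9150 kJ, eta = 20.8779%


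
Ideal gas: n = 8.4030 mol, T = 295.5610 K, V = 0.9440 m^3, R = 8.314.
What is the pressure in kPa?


P = nRT/V = 8.4030 * 8.314 * 295.5610 / 0.9440
= 20648.6428 / 0.9440 = 21873.5623 Pa = 21.8736 kPa

21.8736 kPa


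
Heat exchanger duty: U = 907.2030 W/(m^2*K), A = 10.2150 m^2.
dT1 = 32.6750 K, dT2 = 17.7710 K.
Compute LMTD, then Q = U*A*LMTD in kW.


LMTD = 24.4712 K
Q = 907.2030 * 10.2150 * 24.4712 = 226776.5803 W = 226.7766 kW

226.7766 kW


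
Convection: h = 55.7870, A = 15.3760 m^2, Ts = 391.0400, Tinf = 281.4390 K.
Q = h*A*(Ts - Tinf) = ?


dT = 109.6010 K
Q = 55.7870 * 15.3760 * 109.6010 = 94013.6457 W

94013.6457 W


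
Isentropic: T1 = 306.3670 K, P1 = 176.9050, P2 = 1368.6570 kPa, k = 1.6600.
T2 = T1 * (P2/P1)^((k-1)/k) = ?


(k-1)/k = 0.3976
(P2/P1)^exp = 2.2557
T2 = 306.3670 * 2.2557 = 691.0710 K

691.0710 K


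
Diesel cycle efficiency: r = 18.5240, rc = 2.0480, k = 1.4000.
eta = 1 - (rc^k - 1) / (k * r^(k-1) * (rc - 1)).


r^(k-1) = 3.2144
rc^k = 2.7281
eta = 0.6336 = 63.3572%

63.3572%


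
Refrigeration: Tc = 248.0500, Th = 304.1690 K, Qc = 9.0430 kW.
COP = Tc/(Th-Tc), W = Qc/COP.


COP = 248.0500 / 56.1190 = 4.4201
W = 9.0430 / 4.4201 = 2.0459 kW

COP = 4.4201, W = 2.0459 kW


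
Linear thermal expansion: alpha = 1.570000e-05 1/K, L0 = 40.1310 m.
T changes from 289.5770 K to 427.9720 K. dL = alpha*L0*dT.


dT = 138.3950 K
dL = 1.570000e-05 * 40.1310 * 138.3950 = 0.087197 m
L_final = 40.218197 m

dL = 0.087197 m


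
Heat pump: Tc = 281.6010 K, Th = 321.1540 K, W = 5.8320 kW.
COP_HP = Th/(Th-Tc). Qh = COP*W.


COP = 321.1540 / 39.5530 = 8.1196
Qh = 8.1196 * 5.8320 = 47.3534 kW

COP = 8.1196, Qh = 47.3534 kW


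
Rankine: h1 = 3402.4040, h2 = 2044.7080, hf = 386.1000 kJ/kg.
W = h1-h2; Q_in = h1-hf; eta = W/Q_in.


W = 1357.6960 kJ/kg
Q_in = 3016.3040 kJ/kg
eta = 0.4501 = 45.0119%

eta = 45.0119%


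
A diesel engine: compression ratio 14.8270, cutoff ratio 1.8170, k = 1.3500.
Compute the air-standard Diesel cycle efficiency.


r^(k-1) = 2.5696
rc^k = 2.2394
eta = 0.5627 = 56.2697%

56.2697%


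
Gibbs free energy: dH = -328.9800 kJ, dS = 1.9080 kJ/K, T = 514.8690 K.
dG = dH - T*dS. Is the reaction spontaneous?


T*dS = 514.8690 * 1.9080 = 982.3701 kJ
dG = -328.9800 - 982.3701 = -1311.3501 kJ (spontaneous)

dG = -1311.3501 kJ, spontaneous


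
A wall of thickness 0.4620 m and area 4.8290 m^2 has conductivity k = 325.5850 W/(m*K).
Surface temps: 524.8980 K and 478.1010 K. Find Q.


dT = 46.7970 K
Q = 325.5850 * 4.8290 * 46.7970 / 0.4620 = 159256.6702 W

159256.6702 W


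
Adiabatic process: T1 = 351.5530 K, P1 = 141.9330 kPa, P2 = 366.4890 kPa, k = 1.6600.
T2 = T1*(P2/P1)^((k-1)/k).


(k-1)/k = 0.3976
(P2/P1)^exp = 1.4581
T2 = 351.5530 * 1.4581 = 512.6124 K

512.6124 K


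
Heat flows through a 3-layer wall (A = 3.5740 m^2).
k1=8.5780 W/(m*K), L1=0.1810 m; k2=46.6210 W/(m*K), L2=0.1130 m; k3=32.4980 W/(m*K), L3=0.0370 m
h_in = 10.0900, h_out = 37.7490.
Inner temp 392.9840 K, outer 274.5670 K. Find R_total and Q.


R_conv_in = 1/(10.0900*3.5740) = 0.0277
R_1 = 0.1810/(8.5780*3.5740) = 0.0059
R_2 = 0.1130/(46.6210*3.5740) = 0.0007
R_3 = 0.0370/(32.4980*3.5740) = 0.0003
R_conv_out = 1/(37.7490*3.5740) = 0.0074
R_total = 0.0420 K/W
Q = 118.4170 / 0.0420 = 2816.5700 W

R_total = 0.0420 K/W, Q = 2816.5700 W


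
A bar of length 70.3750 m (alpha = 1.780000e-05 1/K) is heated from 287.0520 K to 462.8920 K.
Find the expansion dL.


dT = 175.8400 K
dL = 1.780000e-05 * 70.3750 * 175.8400 = 0.220270 m
L_final = 70.595270 m

dL = 0.220270 m


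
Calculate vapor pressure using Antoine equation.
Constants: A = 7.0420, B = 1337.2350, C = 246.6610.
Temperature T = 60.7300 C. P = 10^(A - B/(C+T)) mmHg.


C+T = 307.3910
B/(C+T) = 4.3503
log10(P) = 7.0420 - 4.3503 = 2.6917
P = 10^2.6917 = 491.7295 mmHg

491.7295 mmHg


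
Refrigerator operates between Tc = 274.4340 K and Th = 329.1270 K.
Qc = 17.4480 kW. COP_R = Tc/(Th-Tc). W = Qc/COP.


COP = 274.4340 / 54.6930 = 5.0177
W = 17.4480 / 5.0177 = 3.4773 kW

COP = 5.0177, W = 3.4773 kW


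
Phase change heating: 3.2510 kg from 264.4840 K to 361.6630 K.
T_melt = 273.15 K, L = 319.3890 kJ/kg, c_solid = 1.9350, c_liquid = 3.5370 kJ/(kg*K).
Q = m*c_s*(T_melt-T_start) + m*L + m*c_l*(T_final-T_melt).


Q1 (sensible, solid) = 3.2510 * 1.9350 * 8.6660 = 54.5151 kJ
Q2 (latent) = 3.2510 * 319.3890 = 1038.3336 kJ
Q3 (sensible, liquid) = 3.2510 * 3.5370 * 88.5130 = 1017.7921 kJ
Q_total = 2110.6408 kJ

2110.6408 kJ


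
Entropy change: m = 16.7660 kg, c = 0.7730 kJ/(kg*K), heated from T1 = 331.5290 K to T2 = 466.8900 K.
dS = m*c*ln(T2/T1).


T2/T1 = 1.4083
ln(T2/T1) = 0.3424
dS = 16.7660 * 0.7730 * 0.3424 = 4.4373 kJ/K

4.4373 kJ/K


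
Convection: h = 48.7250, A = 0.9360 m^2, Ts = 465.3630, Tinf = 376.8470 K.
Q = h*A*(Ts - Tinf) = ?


dT = 88.5160 K
Q = 48.7250 * 0.9360 * 88.5160 = 4036.9138 W

4036.9138 W


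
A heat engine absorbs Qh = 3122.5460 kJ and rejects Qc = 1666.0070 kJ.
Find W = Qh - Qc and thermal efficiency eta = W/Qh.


W = 3122.5460 - 1666.0070 = 1456.5390 kJ
eta = 1456.5390 / 3122.5460 = 0.4665 = 46.6459%

W = 1456.5390 kJ, eta = 46.6459%


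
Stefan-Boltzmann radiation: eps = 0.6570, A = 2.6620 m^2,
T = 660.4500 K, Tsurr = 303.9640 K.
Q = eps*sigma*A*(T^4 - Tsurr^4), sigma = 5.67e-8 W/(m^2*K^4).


T^4 = 1.9027e+11
Tsurr^4 = 8.5367e+09
Q = 0.6570 * 5.67e-8 * 2.6620 * 1.8173e+11 = 18021.0472 W

18021.0472 W


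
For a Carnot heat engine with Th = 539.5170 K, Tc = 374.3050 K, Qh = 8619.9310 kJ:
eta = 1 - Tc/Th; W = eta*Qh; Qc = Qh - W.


eta = 1 - 374.3050/539.5170 = 0.3062
W = 0.3062 * 8619.9310 = 2639.6129 kJ
Qc = 8619.9310 - 2639.6129 = 5980.3181 kJ

eta = 30.6222%, W = 2639.6129 kJ, Qc = 5980.3181 kJ


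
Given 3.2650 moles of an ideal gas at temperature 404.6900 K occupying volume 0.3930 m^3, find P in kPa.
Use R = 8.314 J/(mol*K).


P = nRT/V = 3.2650 * 8.314 * 404.6900 / 0.3930
= 10985.3950 / 0.3930 = 27952.6591 Pa = 27.9527 kPa

27.9527 kPa


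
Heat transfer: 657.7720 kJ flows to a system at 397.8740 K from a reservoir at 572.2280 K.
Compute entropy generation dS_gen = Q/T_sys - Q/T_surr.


dS_sys = 657.7720/397.8740 = 1.6532 kJ/K
dS_surr = -657.7720/572.2280 = -1.1495 kJ/K
dS_gen = 1.6532 - 1.1495 = 0.5037 kJ/K (irreversible)

dS_gen = 0.5037 kJ/K, irreversible


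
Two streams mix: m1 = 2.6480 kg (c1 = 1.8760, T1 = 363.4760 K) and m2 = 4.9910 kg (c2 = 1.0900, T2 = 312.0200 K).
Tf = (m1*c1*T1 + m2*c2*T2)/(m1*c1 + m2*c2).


num = 3503.0689
den = 10.4078
Tf = 336.5799 K

336.5799 K


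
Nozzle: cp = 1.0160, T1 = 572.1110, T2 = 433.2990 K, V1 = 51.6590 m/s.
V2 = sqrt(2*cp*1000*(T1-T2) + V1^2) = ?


dT = 138.8120 K
2*cp*1000*dT = 282065.9840
V1^2 = 2668.6523
V2 = sqrt(284734.6363) = 533.6053 m/s

533.6053 m/s


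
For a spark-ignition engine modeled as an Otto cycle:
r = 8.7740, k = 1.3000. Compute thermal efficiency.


r^(k-1) = 1.9185
eta = 1 - 1/1.9185 = 0.4788 = 47.8756%

47.8756%


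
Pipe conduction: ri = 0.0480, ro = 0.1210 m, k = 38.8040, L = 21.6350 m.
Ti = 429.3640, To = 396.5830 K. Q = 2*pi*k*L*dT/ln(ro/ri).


dT = 32.7810 K
ln(ro/ri) = 0.9246
Q = 2*pi*38.8040*21.6350*32.7810 / 0.9246 = 187019.3263 W

187019.3263 W


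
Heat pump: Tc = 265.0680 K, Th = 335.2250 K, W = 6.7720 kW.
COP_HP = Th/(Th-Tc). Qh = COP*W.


COP = 335.2250 / 70.1570 = 4.7782
Qh = 4.7782 * 6.7720 = 32.3580 kW

COP = 4.7782, Qh = 32.3580 kW


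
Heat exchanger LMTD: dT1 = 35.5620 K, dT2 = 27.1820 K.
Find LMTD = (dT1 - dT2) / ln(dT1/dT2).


dT1/dT2 = 1.3083
ln(dT1/dT2) = 0.2687
LMTD = 8.3800 / 0.2687 = 31.1846 K

31.1846 K


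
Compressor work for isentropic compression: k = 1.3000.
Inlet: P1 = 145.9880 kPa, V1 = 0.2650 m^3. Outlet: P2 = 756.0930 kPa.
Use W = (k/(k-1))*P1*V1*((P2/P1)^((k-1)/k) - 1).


(k-1)/k = 0.2308
(P2/P1)^exp = 1.4616
W = 4.3333 * 145.9880 * 0.2650 * (1.4616 - 1) = 77.3841 kJ

77.3841 kJ


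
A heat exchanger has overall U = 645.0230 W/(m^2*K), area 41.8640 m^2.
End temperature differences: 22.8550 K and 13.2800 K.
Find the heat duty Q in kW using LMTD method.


LMTD = 17.6364 K
Q = 645.0230 * 41.8640 * 17.6364 = 476240.4171 W = 476.2404 kW

476.2404 kW


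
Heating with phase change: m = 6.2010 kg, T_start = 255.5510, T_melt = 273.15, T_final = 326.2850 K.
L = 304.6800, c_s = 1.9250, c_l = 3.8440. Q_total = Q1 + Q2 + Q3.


Q1 (sensible, solid) = 6.2010 * 1.9250 * 17.5990 = 210.0779 kJ
Q2 (latent) = 6.2010 * 304.6800 = 1889.3207 kJ
Q3 (sensible, liquid) = 6.2010 * 3.8440 * 53.1350 = 1266.5601 kJ
Q_total = 3365.9587 kJ

3365.9587 kJ


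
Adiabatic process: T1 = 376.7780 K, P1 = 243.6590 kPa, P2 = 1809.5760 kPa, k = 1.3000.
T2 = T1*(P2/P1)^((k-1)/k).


(k-1)/k = 0.2308
(P2/P1)^exp = 1.5884
T2 = 376.7780 * 1.5884 = 598.4641 K

598.4641 K


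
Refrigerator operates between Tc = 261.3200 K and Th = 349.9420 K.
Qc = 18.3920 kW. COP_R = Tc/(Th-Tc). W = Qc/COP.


COP = 261.3200 / 88.6220 = 2.9487
W = 18.3920 / 2.9487 = 6.2373 kW

COP = 2.9487, W = 6.2373 kW


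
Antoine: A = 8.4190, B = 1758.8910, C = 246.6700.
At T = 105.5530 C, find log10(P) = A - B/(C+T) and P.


C+T = 352.2230
B/(C+T) = 4.9937
log10(P) = 8.4190 - 4.9937 = 3.4253
P = 10^3.4253 = 2662.6506 mmHg

2662.6506 mmHg


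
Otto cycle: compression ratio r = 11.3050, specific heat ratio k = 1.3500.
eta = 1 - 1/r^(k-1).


r^(k-1) = 2.3369
eta = 1 - 1/2.3369 = 0.5721 = 57.2087%

57.2087%


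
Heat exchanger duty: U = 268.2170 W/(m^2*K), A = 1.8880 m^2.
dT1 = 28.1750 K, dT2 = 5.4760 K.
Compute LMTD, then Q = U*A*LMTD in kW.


LMTD = 13.8572 K
Q = 268.2170 * 1.8880 * 13.8572 = 7017.2212 W = 7.0172 kW

7.0172 kW


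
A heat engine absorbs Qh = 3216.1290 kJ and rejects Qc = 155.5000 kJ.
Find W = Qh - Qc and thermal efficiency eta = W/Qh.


W = 3216.1290 - 155.5000 = 3060.6290 kJ
eta = 3060.6290 / 3216.1290 = 0.9516 = 95.1650%

W = 3060.6290 kJ, eta = 95.1650%


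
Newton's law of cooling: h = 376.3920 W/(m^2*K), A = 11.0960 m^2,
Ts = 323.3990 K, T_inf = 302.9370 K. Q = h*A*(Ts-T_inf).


dT = 20.4620 K
Q = 376.3920 * 11.0960 * 20.4620 = 85458.4305 W

85458.4305 W


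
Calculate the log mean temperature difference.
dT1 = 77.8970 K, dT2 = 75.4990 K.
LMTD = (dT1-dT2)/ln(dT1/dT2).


dT1/dT2 = 1.0318
ln(dT1/dT2) = 0.0313
LMTD = 2.3980 / 0.0313 = 76.6918 K

76.6918 K


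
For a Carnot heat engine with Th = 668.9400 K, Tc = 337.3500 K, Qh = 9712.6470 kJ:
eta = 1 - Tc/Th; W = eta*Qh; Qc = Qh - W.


eta = 1 - 337.3500/668.9400 = 0.4957
W = 0.4957 * 9712.6470 = 4814.5075 kJ
Qc = 9712.6470 - 4814.5075 = 4898.1395 kJ

eta = 49.5695%, W = 4814.5075 kJ, Qc = 4898.1395 kJ


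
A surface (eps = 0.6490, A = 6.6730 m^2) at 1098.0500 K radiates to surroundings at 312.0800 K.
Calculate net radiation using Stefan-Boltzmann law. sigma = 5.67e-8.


T^4 = 1.4537e+12
Tsurr^4 = 9.4856e+09
Q = 0.6490 * 5.67e-8 * 6.6730 * 1.4443e+12 = 354645.3933 W

354645.3933 W


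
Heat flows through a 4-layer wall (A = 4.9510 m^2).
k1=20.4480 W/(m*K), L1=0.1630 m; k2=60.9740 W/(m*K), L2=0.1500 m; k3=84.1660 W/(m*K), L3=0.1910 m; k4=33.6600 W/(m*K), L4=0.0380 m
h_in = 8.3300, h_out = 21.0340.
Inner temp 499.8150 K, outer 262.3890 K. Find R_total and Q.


R_conv_in = 1/(8.3300*4.9510) = 0.0242
R_1 = 0.1630/(20.4480*4.9510) = 0.0016
R_2 = 0.1500/(60.9740*4.9510) = 0.0005
R_3 = 0.1910/(84.1660*4.9510) = 0.0005
R_4 = 0.0380/(33.6600*4.9510) = 0.0002
R_conv_out = 1/(21.0340*4.9510) = 0.0096
R_total = 0.0366 K/W
Q = 237.4260 / 0.0366 = 6479.4236 W

R_total = 0.0366 K/W, Q = 6479.4236 W


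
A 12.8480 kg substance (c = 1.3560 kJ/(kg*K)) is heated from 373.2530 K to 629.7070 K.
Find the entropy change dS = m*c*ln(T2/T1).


T2/T1 = 1.6871
ln(T2/T1) = 0.5230
dS = 12.8480 * 1.3560 * 0.5230 = 9.1116 kJ/K

9.1116 kJ/K


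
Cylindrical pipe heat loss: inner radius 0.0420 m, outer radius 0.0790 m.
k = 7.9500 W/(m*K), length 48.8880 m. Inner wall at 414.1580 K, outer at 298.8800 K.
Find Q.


dT = 115.2780 K
ln(ro/ri) = 0.6318
Q = 2*pi*7.9500*48.8880*115.2780 / 0.6318 = 445585.4912 W

445585.4912 W


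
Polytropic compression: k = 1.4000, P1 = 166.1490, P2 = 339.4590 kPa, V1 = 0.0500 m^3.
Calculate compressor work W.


(k-1)/k = 0.2857
(P2/P1)^exp = 1.2265
W = 3.5000 * 166.1490 * 0.0500 * (1.2265 - 1) = 6.5846 kJ

6.5846 kJ


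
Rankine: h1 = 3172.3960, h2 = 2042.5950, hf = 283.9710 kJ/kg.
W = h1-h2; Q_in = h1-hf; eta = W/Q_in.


W = 1129.8010 kJ/kg
Q_in = 2888.4250 kJ/kg
eta = 0.3911 = 39.1148%

eta = 39.1148%


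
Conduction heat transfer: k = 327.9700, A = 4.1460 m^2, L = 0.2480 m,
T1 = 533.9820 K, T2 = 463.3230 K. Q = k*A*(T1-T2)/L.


dT = 70.6590 K
Q = 327.9700 * 4.1460 * 70.6590 / 0.2480 = 387417.4904 W

387417.4904 W


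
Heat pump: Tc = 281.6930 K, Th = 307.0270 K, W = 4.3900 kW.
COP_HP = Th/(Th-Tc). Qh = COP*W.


COP = 307.0270 / 25.3340 = 12.1192
Qh = 12.1192 * 4.3900 = 53.2031 kW

COP = 12.1192, Qh = 53.2031 kW


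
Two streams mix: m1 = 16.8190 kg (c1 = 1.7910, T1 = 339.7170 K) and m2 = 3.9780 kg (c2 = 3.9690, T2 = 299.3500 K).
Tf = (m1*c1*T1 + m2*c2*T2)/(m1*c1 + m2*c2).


num = 14959.5791
den = 45.9115
Tf = 325.8350 K

325.8350 K


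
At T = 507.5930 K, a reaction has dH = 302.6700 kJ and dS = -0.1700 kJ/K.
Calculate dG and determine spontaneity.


T*dS = 507.5930 * -0.1700 = -86.2908 kJ
dG = 302.6700 + 86.2908 = 388.9608 kJ (non-spontaneous)

dG = 388.9608 kJ, non-spontaneous


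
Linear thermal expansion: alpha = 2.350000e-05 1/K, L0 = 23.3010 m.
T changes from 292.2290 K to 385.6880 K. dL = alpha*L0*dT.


dT = 93.4590 K
dL = 2.350000e-05 * 23.3010 * 93.4590 = 0.051176 m
L_final = 23.352176 m

dL = 0.051176 m


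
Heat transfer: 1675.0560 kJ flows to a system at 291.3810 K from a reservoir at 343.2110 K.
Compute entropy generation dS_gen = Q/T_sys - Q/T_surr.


dS_sys = 1675.0560/291.3810 = 5.7487 kJ/K
dS_surr = -1675.0560/343.2110 = -4.8805 kJ/K
dS_gen = 5.7487 - 4.8805 = 0.8681 kJ/K (irreversible)

dS_gen = 0.8681 kJ/K, irreversible


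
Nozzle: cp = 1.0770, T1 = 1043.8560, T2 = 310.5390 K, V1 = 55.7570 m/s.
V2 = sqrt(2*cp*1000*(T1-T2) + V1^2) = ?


dT = 733.3170 K
2*cp*1000*dT = 1579564.8180
V1^2 = 3108.8430
V2 = sqrt(1582673.6610) = 1258.0436 m/s

1258.0436 m/s


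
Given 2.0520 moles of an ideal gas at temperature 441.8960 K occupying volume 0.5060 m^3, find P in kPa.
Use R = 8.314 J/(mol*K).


P = nRT/V = 2.0520 * 8.314 * 441.8960 / 0.5060
= 7538.8907 / 0.5060 = 14898.9935 Pa = 14.8990 kPa

14.8990 kPa


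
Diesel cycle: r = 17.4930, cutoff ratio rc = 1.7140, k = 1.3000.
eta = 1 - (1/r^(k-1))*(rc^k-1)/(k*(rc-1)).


r^(k-1) = 2.3597
rc^k = 2.0147
eta = 0.5367 = 53.6719%

53.6719%


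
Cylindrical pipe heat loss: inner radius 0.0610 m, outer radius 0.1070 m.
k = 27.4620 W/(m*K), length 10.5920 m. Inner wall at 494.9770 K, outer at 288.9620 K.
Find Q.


dT = 206.0150 K
ln(ro/ri) = 0.5620
Q = 2*pi*27.4620*10.5920*206.0150 / 0.5620 = 670019.3252 W

670019.3252 W


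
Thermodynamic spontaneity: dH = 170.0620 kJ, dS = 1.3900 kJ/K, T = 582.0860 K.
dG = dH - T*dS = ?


T*dS = 582.0860 * 1.3900 = 809.0995 kJ
dG = 170.0620 - 809.0995 = -639.0375 kJ (spontaneous)

dG = -639.0375 kJ, spontaneous


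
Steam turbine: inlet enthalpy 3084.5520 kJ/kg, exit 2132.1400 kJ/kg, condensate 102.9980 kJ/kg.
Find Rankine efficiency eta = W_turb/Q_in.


W = 952.4120 kJ/kg
Q_in = 2981.5540 kJ/kg
eta = 0.3194 = 31.9435%

eta = 31.9435%


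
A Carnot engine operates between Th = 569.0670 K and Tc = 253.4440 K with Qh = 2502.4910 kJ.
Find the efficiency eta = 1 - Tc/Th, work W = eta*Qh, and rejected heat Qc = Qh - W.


eta = 1 - 253.4440/569.0670 = 0.5546
W = 0.5546 * 2502.4910 = 1387.9626 kJ
Qc = 2502.4910 - 1387.9626 = 1114.5284 kJ

eta = 55.4632%, W = 1387.9626 kJ, Qc = 1114.5284 kJ


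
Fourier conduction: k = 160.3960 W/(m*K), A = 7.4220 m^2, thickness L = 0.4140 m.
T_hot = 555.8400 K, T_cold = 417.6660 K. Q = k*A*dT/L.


dT = 138.1740 K
Q = 160.3960 * 7.4220 * 138.1740 / 0.4140 = 397320.0419 W

397320.0419 W


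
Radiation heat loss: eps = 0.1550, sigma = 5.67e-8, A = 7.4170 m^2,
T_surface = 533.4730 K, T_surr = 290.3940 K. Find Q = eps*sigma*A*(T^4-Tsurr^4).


T^4 = 8.0993e+10
Tsurr^4 = 7.1113e+09
Q = 0.1550 * 5.67e-8 * 7.4170 * 7.3882e+10 = 4815.9534 W

4815.9534 W


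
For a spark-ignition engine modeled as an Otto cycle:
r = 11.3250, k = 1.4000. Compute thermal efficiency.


r^(k-1) = 2.6401
eta = 1 - 1/2.6401 = 0.6212 = 62.1222%

62.1222%


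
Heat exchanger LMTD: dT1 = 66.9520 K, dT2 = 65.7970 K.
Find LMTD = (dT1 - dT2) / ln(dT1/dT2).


dT1/dT2 = 1.0176
ln(dT1/dT2) = 0.0174
LMTD = 1.1550 / 0.0174 = 66.3728 K

66.3728 K


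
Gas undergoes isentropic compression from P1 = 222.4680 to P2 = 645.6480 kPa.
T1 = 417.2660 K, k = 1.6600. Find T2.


(k-1)/k = 0.3976
(P2/P1)^exp = 1.5275
T2 = 417.2660 * 1.5275 = 637.3666 K

637.3666 K


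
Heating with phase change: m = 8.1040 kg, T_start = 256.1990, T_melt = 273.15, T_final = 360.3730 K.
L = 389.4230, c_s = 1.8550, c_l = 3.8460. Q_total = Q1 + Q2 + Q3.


Q1 (sensible, solid) = 8.1040 * 1.8550 * 16.9510 = 254.8230 kJ
Q2 (latent) = 8.1040 * 389.4230 = 3155.8840 kJ
Q3 (sensible, liquid) = 8.1040 * 3.8460 * 87.2230 = 2718.5651 kJ
Q_total = 6129.2721 kJ

6129.2721 kJ


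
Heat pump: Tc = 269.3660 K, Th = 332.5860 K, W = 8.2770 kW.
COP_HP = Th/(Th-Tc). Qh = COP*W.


COP = 332.5860 / 63.2200 = 5.2608
Qh = 5.2608 * 8.2770 = 43.5434 kW

COP = 5.2608, Qh = 43.5434 kW


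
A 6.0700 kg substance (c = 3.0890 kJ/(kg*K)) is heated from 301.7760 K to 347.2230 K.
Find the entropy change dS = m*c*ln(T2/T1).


T2/T1 = 1.1506
ln(T2/T1) = 0.1403
dS = 6.0700 * 3.0890 * 0.1403 = 2.6303 kJ/K

2.6303 kJ/K


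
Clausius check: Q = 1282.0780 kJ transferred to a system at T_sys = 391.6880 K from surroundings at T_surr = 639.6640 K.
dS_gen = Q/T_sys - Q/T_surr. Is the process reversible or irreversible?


dS_sys = 1282.0780/391.6880 = 3.2732 kJ/K
dS_surr = -1282.0780/639.6640 = -2.0043 kJ/K
dS_gen = 3.2732 - 2.0043 = 1.2689 kJ/K (irreversible)

dS_gen = 1.2689 kJ/K, irreversible


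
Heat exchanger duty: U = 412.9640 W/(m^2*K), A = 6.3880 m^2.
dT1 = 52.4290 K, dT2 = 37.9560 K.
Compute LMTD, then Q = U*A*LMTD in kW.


LMTD = 44.8036 K
Q = 412.9640 * 6.3880 * 44.8036 = 118192.4518 W = 118.1925 kW

118.1925 kW


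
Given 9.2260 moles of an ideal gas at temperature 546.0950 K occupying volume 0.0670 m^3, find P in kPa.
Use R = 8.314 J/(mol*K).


P = nRT/V = 9.2260 * 8.314 * 546.0950 / 0.0670
= 41888.1973 / 0.0670 = 625196.9749 Pa = 625.1970 kPa

625.1970 kPa


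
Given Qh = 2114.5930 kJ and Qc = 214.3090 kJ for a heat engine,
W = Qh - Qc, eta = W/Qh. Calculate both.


W = 2114.5930 - 214.3090 = 1900.2840 kJ
eta = 1900.2840 / 2114.5930 = 0.8987 = 89.8652%

W = 1900.2840 kJ, eta = 89.8652%


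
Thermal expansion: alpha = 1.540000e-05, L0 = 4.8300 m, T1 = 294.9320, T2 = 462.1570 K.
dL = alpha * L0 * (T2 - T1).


dT = 167.2250 K
dL = 1.540000e-05 * 4.8300 * 167.2250 = 0.012439 m
L_final = 4.842439 m

dL = 0.012439 m


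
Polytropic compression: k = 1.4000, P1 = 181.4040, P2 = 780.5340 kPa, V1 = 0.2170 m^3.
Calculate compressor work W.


(k-1)/k = 0.2857
(P2/P1)^exp = 1.5173
W = 3.5000 * 181.4040 * 0.2170 * (1.5173 - 1) = 71.2710 kJ

71.2710 kJ


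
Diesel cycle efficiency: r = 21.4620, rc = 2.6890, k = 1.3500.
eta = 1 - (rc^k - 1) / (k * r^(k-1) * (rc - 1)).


r^(k-1) = 2.9247
rc^k = 3.8014
eta = 0.5799 = 57.9919%

57.9919%


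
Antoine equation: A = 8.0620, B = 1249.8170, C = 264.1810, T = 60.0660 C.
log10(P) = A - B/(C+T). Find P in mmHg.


C+T = 324.2470
B/(C+T) = 3.8545
log10(P) = 8.0620 - 3.8545 = 4.2075
P = 10^4.2075 = 16124.2158 mmHg

16124.2158 mmHg


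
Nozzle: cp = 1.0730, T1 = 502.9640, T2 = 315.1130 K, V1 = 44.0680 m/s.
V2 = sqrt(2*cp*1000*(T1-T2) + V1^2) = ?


dT = 187.8510 K
2*cp*1000*dT = 403128.2460
V1^2 = 1941.9886
V2 = sqrt(405070.2346) = 636.4513 m/s

636.4513 m/s
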